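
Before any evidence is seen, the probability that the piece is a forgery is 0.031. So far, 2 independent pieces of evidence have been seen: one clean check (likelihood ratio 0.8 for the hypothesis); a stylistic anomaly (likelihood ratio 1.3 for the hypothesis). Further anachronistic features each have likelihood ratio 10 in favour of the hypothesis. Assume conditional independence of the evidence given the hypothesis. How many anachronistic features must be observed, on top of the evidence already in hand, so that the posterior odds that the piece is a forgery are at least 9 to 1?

Prior odds = 0.031/0.969 = 31/969.
Combined Bayes factor of the evidence already in hand = 0.8 × 1.3 = 1.04.
Odds after that evidence = (31/969) × 1.04 = 806/24225.
Target odds = 9.
Need 10ⁿ ≥ 9 ÷ (806/24225) = 218025/806.
10² = 100 falls short of 218025/806 but 10³ = 1000 reaches it, so n = 3.

3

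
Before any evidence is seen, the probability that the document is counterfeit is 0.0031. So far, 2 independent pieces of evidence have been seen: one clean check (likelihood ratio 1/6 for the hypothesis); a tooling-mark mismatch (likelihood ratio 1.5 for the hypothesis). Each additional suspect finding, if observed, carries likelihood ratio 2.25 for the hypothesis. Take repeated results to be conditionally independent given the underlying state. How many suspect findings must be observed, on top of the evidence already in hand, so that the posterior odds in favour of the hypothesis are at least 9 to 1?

Prior odds = 0.0031/0.9969 = 31/9969.
Combined Bayes factor of the evidence already in hand = (1/6) × 1.5 = 0.25.
Odds after that evidence = (31/9969) × 0.25 = 31/39876.
Target odds = 9.
Need 2.25ⁿ ≥ 9 ÷ (31/39876) = 358884/31.
2.25¹¹ ≈7481.83 falls short of 358884/31 but 2.25¹² ≈16834.1 reaches it, so n = 12.

12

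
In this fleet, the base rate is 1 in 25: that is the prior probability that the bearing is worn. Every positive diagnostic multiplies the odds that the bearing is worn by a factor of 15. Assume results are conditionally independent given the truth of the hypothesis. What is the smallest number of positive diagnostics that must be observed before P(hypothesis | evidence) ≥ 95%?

Prior odds = 0.04/0.96 = 1/24.
Likelihood ratio per positive diagnostic = 15.
Target odds: 0.95 ÷ 0.05 = 19.
Require 15ⁿ ≥ 19 ÷ (1/24) = 456.
15² = 225 falls short of 456 but 15³ = 3375 reaches it, so n = 3.

3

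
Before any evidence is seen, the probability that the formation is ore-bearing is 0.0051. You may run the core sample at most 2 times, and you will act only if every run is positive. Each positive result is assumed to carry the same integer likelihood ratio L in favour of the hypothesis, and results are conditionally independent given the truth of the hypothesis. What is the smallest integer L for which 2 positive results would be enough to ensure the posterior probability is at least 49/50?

98

Prior odds = 0.0051/0.9949 = 51/9949.
Target odds = 0.98/0.02 = 49.
Need L² ≥ 49 ÷ (51/9949) = 487501/51.
97² = 9409 < 487501/51 ≤ 9604 = 98², so L = 98.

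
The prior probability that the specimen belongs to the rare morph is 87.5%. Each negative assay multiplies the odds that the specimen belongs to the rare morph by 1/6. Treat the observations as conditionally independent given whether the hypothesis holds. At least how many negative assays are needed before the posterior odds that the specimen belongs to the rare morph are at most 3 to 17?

3

Prior odds: 0.875 ÷ 0.125 = 7.
Likelihood ratio per negative assay = 1/6.
Target odds = 3/17.
Need 7 × (1/6)ⁿ ≤ 3/17, i.e. (1/6)ⁿ ≤ 3/119.
(1/6)² = 1/36 is still above 3/119 but (1/6)³ = 1/216 is at or below it, so n = 3.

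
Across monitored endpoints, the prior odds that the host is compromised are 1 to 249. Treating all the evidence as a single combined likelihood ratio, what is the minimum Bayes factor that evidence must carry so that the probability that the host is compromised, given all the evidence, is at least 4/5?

996

Prior odds = 1/249.
Target odds = 0.8/0.2 = 4.
Required Bayes factor = 4 ÷ (1/249) = 996.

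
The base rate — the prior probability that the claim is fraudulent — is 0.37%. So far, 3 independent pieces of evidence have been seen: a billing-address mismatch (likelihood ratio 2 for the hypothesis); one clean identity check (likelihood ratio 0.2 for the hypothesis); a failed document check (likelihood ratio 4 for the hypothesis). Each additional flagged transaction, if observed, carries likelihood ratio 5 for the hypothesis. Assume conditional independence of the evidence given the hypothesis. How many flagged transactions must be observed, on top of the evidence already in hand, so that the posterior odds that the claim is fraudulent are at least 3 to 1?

Prior odds = 0.0037/0.9963 = 37/9963.
Combined Bayes factor of the evidence already in hand = 2 × 0.2 × 4 = 1.6.
Odds after that evidence = (37/9963) × 1.6 = 296/49815.
Target odds = 3.
Need 5ⁿ ≥ 3 ÷ (296/49815) = 149445/296.
5³ = 125 falls short of 149445/296 but 5⁴ = 625 reaches it, so n = 4.

4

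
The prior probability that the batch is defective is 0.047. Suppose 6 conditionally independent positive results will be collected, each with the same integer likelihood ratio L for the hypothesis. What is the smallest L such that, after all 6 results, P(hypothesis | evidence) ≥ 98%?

4

Prior odds = 0.047/0.953 = 47/953.
Target odds = 0.98/0.02 = 49.
Need L⁶ ≥ 49 ÷ (47/953) = 46697/47.
3⁶ = 729 < 46697/47 ≤ 4096 = 4⁶, so L = 4.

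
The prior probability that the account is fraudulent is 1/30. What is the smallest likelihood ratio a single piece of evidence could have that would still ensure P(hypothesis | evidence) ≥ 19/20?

Prior odds = (1/30)/(29/30) = 1/29.
Target odds = 0.95/0.05 = 19.
Required Bayes factor = 19 ÷ (1/29) = 551.

551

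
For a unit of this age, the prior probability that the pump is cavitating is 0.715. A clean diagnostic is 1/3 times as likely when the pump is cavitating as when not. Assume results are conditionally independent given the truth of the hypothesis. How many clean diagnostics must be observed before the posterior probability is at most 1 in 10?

3

Prior odds = 0.715/0.285 = 143/57.
Likelihood ratio per clean diagnostic = 1/3.
Target posterior odds = 0.1/0.9 = 1/9.
Require (1/3)ⁿ ≤ 1/9 ÷ (143/57) = 19/429.
(1/3)² = 1/9 is still above 19/429 but (1/3)³ = 1/27 is at or below it, so n = 3.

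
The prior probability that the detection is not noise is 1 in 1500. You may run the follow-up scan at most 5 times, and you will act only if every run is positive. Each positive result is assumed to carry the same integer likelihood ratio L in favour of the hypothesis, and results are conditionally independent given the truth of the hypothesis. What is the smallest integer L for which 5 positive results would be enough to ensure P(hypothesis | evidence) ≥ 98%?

10

Prior odds = (1/1500)/(1499/1500) = 1/1499.
Target odds = 0.98/0.02 = 49.
Need L⁵ ≥ 49 ÷ (1/1499) = 73451.
9⁵ = 59049 < 73451 ≤ 100000 = 10⁵, so L = 10.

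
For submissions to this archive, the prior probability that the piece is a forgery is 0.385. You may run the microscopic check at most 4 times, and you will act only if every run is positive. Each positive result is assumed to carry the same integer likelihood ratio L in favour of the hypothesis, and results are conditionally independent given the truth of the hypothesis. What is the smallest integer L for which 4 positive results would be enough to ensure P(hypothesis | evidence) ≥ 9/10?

2

Prior odds = 0.385/0.615 = 77/123.
Target odds = 0.9/0.1 = 9.
Need L⁴ ≥ 9 ÷ (77/123) = 1107/77.
1⁴ = 1 < 1107/77 ≤ 16 = 2⁴, so L = 2.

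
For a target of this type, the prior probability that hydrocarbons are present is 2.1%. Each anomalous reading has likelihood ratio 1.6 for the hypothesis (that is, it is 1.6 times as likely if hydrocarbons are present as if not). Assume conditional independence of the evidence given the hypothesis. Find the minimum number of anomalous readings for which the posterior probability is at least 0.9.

13

Prior odds = 0.021/0.979 = 21/979.
Likelihood ratio per anomalous reading = 1.6.
Target odds: 0.9 ÷ 0.1 = 9.
Need (21/979) × 1.6ⁿ ≥ 9, i.e. 1.6ⁿ ≥ 2937/7.
1.6¹² ≈281.475 falls short of 2937/7 but 1.6¹³ ≈450.36 reaches it, so n = 13.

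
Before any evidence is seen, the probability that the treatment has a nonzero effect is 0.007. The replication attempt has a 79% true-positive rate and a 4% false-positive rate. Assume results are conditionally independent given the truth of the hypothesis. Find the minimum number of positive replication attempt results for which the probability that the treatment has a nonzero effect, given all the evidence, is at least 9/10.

Prior odds: 0.007 ÷ 0.993 = 7/993.
Likelihood ratio of a positive result = 0.79/0.04 = 19.75.
Target odds: 0.9 ÷ 0.1 = 9.
Need (7/993) × 19.75ⁿ ≥ 9, i.e. 19.75ⁿ ≥ 8937/7.
19.75² = 390.0625 falls short of 8937/7 but 19.75³ = 7703.734375 reaches it, so n = 3.

3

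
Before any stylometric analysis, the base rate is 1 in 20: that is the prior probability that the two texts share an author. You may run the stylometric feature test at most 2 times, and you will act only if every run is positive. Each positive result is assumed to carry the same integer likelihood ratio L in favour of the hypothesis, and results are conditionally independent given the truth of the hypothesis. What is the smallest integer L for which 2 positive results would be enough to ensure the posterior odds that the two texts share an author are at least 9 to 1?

Prior odds = 0.05/0.95 = 1/19.
Target odds = 9.
Need L² ≥ 9 ÷ (1/19) = 171.
13² = 169 < 171 ≤ 196 = 14², so L = 14.

14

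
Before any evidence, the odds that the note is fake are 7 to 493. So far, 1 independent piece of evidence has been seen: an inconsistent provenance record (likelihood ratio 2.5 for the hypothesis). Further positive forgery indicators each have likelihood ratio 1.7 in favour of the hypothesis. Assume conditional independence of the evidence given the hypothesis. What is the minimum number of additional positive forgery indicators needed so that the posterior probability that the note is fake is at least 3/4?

9

Prior odds = 7/493.
Bayes factor of the evidence already in hand = 2.5.
Odds after that evidence = (7/493) × 2.5 = 35/986.
Target odds = 0.75/0.25 = 3.
Need 1.7ⁿ ≥ 3 ÷ (35/986) = 2958/35.
1.7⁸ ≈69.7576 falls short of 2958/35 but 1.7⁹ ≈118.588 reaches it, so n = 9.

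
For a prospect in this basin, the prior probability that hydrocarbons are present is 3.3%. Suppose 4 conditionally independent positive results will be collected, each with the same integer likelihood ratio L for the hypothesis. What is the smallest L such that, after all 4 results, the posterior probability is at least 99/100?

8

Prior odds = 0.033/0.967 = 33/967.
Target odds = 0.99/0.01 = 99.
Need L⁴ ≥ 99 ÷ (33/967) = 2901.
7⁴ = 2401 < 2901 ≤ 4096 = 8⁴, so L = 8.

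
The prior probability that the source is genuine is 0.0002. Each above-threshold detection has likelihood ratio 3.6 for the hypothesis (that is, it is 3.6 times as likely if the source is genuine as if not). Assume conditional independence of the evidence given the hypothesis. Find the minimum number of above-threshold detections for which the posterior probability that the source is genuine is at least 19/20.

Prior odds: 0.0002 ÷ 0.9998 = 1/4999.
Likelihood ratio per above-threshold detection = 3.6.
Target odds: 0.95 ÷ 0.05 = 19.
Require 3.6ⁿ ≥ 19 ÷ (1/4999) = 94981.
3.6⁸ ≈28211.1 falls short of 94981 but 3.6⁹ ≈101560 reaches it, so n = 9.

9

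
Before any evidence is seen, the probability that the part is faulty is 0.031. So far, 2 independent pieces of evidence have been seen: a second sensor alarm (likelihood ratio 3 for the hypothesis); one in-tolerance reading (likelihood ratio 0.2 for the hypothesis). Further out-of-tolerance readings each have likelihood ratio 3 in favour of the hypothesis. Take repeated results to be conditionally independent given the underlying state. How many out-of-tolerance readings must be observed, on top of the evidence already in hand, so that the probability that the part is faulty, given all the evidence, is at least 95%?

7

Prior odds = 0.031/0.969 = 31/969.
Combined Bayes factor of the evidence already in hand = 3 × 0.2 = 0.6.
Odds after that evidence = (31/969) × 0.6 = 31/1615.
Target odds = 0.95/0.05 = 19.
Need 3ⁿ ≥ 19 ÷ (31/1615) = 30685/31.
3⁶ = 729 falls short of 30685/31 but 3⁷ = 2187 reaches it, so n = 7.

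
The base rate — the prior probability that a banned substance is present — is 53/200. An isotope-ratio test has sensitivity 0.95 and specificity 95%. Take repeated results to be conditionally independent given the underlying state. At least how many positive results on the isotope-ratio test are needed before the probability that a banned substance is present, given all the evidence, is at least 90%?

Prior odds: 0.265 ÷ 0.735 = 53/147.
False-positive rate = 1 − 0.95 = 0.05; likelihood ratio of a positive = 0.95/0.05 = 19.
Target odds: 0.9 ÷ 0.1 = 9.
Require 19ⁿ ≥ 9 ÷ (53/147) = 1323/53.
19¹ = 19 falls short of 1323/53 but 19² = 361 reaches it, so n = 2.

2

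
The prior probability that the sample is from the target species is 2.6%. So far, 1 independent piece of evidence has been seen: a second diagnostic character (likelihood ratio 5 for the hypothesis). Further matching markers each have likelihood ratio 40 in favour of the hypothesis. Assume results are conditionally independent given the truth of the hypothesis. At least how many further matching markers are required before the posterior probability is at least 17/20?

Prior odds = 0.026/0.974 = 13/487.
Bayes factor of the evidence already in hand = 5.
Odds after that evidence = (13/487) × 5 = 65/487.
Target odds = 0.85/0.15 = 17/3.
Need 40ⁿ ≥ 17/3 ÷ (65/487) = 8279/195.
40¹ = 40 falls short of 8279/195 but 40² = 1600 reaches it, so n = 2.

2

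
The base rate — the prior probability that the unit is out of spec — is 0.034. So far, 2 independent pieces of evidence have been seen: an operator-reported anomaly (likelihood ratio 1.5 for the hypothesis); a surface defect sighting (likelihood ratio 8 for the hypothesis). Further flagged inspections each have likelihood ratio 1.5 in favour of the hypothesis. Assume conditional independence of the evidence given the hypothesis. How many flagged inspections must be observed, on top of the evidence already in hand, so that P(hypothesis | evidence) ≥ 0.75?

5

Prior odds = 0.034/0.966 = 17/483.
Combined Bayes factor of the evidence already in hand = 1.5 × 8 = 12.
Odds after that evidence = (17/483) × 12 = 68/161.
Target odds = 0.75/0.25 = 3.
Need 1.5ⁿ ≥ 3 ÷ (68/161) = 483/68.
1.5⁴ = 5.0625 falls short of 483/68 but 1.5⁵ = 7.59375 reaches it, so n = 5.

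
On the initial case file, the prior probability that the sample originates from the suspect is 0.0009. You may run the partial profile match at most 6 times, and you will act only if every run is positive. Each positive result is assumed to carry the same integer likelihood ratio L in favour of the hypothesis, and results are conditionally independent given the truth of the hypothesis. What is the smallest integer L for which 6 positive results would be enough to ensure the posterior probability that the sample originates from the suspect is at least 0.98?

Prior odds = 0.0009/0.9991 = 9/9991.
Target odds = 0.98/0.02 = 49.
Need L⁶ ≥ 49 ÷ (9/9991) = 489559/9.
6⁶ = 46656 < 489559/9 ≤ 117649 = 7⁶, so L = 7.

7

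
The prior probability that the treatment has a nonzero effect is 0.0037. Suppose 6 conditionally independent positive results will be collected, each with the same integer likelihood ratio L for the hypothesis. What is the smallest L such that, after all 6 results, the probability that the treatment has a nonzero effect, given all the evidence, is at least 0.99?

Prior odds = 0.0037/0.9963 = 37/9963.
Target odds = 0.99/0.01 = 99.
Need L⁶ ≥ 99 ÷ (37/9963) = 986337/37.
5⁶ = 15625 < 986337/37 ≤ 46656 = 6⁶, so L = 6.

6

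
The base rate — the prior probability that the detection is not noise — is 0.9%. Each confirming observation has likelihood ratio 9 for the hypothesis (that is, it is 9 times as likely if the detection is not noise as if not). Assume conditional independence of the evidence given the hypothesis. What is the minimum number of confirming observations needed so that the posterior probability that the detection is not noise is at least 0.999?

Prior odds: 0.009 ÷ 0.991 = 9/991.
Likelihood ratio per confirming observation = 9.
Target posterior odds = 0.999/0.001 = 999.
Need (9/991) × 9ⁿ ≥ 999, i.e. 9ⁿ ≥ 110001.
9⁵ = 59049 falls short of 110001 but 9⁶ = 531441 reaches it, so n = 6.

6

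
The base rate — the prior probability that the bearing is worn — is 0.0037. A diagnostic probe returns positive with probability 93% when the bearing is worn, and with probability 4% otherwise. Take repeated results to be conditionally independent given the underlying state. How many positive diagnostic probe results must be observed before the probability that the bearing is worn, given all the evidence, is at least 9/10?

3

Prior odds = 0.0037/0.9963 = 37/9963.
Likelihood ratio of a positive result = 0.93/0.04 = 23.25.
Target odds: 0.9 ÷ 0.1 = 9.
Require 23.25ⁿ ≥ 9 ÷ (37/9963) = 89667/37.
23.25² = 540.5625 falls short of 89667/37 but 23.25³ = 804357/64 reaches it, so n = 3.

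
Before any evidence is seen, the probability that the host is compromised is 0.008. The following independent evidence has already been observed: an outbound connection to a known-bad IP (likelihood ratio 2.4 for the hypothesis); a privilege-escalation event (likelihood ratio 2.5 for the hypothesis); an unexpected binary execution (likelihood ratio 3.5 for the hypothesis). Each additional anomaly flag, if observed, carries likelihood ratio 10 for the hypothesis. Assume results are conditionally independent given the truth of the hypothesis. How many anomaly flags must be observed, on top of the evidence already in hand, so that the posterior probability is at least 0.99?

3

Prior odds = 0.008/0.992 = 1/124.
Combined Bayes factor of the evidence already in hand = 2.4 × 2.5 × 3.5 = 21.
Odds after that evidence = (1/124) × 21 = 21/124.
Target odds = 0.99/0.01 = 99.
Need 10ⁿ ≥ 99 ÷ (21/124) = 4092/7.
10² = 100 falls short of 4092/7 but 10³ = 1000 reaches it, so n = 3.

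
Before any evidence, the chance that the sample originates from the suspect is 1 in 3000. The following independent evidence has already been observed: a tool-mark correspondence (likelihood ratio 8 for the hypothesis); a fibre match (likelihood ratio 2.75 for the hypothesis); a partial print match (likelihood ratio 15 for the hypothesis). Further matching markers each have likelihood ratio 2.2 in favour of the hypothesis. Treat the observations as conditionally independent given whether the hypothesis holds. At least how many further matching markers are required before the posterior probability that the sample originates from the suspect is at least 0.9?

6

Prior odds = (1/3000)/(2999/3000) = 1/2999.
Combined Bayes factor of the evidence already in hand = 8 × 2.75 × 15 = 330.
Odds after that evidence = (1/2999) × 330 = 330/2999.
Target odds = 0.9/0.1 = 9.
Need 2.2ⁿ ≥ 9 ÷ (330/2999) = 8997/110.
2.2⁵ = 51.53632 falls short of 8997/110 but 2.2⁶ = 1771561/15625 reaches it, so n = 6.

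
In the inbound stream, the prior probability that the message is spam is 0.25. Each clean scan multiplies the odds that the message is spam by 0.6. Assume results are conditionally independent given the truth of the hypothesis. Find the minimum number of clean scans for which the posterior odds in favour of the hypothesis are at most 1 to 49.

6

Prior odds = 0.25/0.75 = 1/3.
Likelihood ratio per clean scan = 0.6.
Target odds = 1/49.
Need (1/3) × 0.6ⁿ ≤ 1/49, i.e. 0.6ⁿ ≤ 3/49.
0.6⁵ = 0.07776 is still above 3/49 but 0.6⁶ = 729/15625 is at or below it, so n = 6.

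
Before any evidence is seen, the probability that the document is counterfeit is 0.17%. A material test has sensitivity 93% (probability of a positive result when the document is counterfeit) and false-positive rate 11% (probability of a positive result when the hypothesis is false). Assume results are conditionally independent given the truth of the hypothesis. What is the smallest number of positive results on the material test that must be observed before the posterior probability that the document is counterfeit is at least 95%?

Prior odds = 0.0017/0.9983 = 17/9983.
Likelihood ratio of a positive result = 0.93/0.11 = 93/11.
Target odds: 0.95 ÷ 0.05 = 19.
Need (17/9983) × (93/11)ⁿ ≥ 19, i.e. (93/11)ⁿ ≥ 189677/17.
(93/11)⁴ = 74805201/14641 falls short of 189677/17 but (93/11)⁵ ≈43196.8 reaches it, so n = 5.

5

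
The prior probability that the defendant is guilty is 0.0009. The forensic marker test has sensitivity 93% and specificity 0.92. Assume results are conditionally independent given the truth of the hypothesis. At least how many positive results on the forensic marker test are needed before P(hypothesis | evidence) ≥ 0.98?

5

Prior odds = 0.0009/0.9991 = 9/9991.
False-positive rate = 1 − 0.92 = 0.08; likelihood ratio of a positive = 0.93/0.08 = 11.625.
Target posterior odds = 0.98/0.02 = 49.
Require 11.625ⁿ ≥ 49 ÷ (9/9991) = 489559/9.
11.625⁴ = 74805201/4096 falls short of 489559/9 but 11.625⁵ ≈212307 reaches it, so n = 5.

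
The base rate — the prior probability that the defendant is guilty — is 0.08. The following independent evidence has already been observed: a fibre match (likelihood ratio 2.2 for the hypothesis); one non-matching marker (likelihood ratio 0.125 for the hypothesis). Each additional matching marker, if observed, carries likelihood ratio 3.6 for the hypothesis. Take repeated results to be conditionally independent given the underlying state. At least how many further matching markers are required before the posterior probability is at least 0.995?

Prior odds = 0.08/0.92 = 2/23.
Combined Bayes factor of the evidence already in hand = 2.2 × 0.125 = 0.275.
Odds after that evidence = (2/23) × 0.275 = 11/460.
Target odds = 0.995/0.005 = 199.
Need 3.6ⁿ ≥ 199 ÷ (11/460) = 91540/11.
3.6⁷ = 612220032/78125 falls short of 91540/11 but 3.6⁸ ≈28211.1 reaches it, so n = 8.

8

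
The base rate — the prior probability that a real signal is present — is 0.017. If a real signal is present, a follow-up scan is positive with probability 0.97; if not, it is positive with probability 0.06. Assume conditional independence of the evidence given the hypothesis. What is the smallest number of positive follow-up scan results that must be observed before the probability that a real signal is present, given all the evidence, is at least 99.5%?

4

Prior odds = 0.017/0.983 = 17/983.
Likelihood ratio of a positive = 0.97/0.06 = 97/6.
Target posterior odds = 0.995/0.005 = 199.
Need (17/983) × (97/6)ⁿ ≥ 199, i.e. (97/6)ⁿ ≥ 195617/17.
(97/6)³ = 912673/216 falls short of 195617/17 but (97/6)⁴ = 88529281/1296 reaches it, so n = 4.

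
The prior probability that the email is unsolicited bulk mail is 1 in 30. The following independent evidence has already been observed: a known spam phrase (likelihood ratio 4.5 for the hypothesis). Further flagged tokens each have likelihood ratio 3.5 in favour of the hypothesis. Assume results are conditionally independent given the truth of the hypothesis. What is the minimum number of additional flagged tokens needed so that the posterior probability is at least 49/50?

Prior odds = (1/30)/(29/30) = 1/29.
Bayes factor of the evidence already in hand = 4.5.
Odds after that evidence = (1/29) × 4.5 = 9/58.
Target odds = 0.98/0.02 = 49.
Need 3.5ⁿ ≥ 49 ÷ (9/58) = 2842/9.
3.5⁴ = 150.0625 falls short of 2842/9 but 3.5⁵ = 525.21875 reaches it, so n = 5.

5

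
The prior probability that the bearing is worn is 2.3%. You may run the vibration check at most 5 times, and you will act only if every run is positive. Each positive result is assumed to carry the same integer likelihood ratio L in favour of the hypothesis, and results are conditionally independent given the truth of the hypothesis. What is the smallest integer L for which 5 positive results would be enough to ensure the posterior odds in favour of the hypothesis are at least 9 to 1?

4

Prior odds = 0.023/0.977 = 23/977.
Target odds = 9.
Need L⁵ ≥ 9 ÷ (23/977) = 8793/23.
3⁵ = 243 < 8793/23 ≤ 1024 = 4⁵, so L = 4.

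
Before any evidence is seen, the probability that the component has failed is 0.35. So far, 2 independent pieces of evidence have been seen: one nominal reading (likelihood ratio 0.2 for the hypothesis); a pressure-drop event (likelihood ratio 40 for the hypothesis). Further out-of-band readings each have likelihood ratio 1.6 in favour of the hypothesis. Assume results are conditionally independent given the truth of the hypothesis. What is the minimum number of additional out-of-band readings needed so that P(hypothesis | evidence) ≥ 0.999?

12

Prior odds = 0.35/0.65 = 7/13.
Combined Bayes factor of the evidence already in hand = 0.2 × 40 = 8.
Odds after that evidence = (7/13) × 8 = 56/13.
Target odds = 0.999/0.001 = 999.
Need 1.6ⁿ ≥ 999 ÷ (56/13) = 12987/56.
1.6¹¹ ≈175.922 falls short of 12987/56 but 1.6¹² ≈281.475 reaches it, so n = 12.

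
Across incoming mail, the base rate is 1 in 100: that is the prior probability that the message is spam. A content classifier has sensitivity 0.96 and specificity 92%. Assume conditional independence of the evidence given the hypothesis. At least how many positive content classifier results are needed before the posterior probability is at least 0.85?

Prior odds = 0.01/0.99 = 1/99.
False-positive rate = 1 − 0.92 = 0.08; likelihood ratio of a positive = 0.96/0.08 = 12.
Target posterior odds = 0.85/0.15 = 17/3.
Require 12ⁿ ≥ 17/3 ÷ (1/99) = 561.
12² = 144 falls short of 561 but 12³ = 1728 reaches it, so n = 3.

3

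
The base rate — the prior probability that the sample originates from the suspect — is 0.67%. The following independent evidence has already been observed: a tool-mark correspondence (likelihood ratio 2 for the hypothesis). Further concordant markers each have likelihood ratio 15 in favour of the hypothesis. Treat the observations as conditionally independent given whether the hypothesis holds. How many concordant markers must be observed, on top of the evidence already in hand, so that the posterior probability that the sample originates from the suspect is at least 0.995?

4

Prior odds = 0.0067/0.9933 = 67/9933.
Bayes factor of the evidence already in hand = 2.
Odds after that evidence = (67/9933) × 2 = 134/9933.
Target odds = 0.995/0.005 = 199.
Need 15ⁿ ≥ 199 ÷ (134/9933) = 1976667/134.
15³ = 3375 falls short of 1976667/134 but 15⁴ = 50625 reaches it, so n = 4.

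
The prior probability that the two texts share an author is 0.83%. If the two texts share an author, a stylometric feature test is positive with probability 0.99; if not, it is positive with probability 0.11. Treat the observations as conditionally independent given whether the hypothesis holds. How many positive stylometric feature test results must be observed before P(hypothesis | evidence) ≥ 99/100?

5

Prior odds = 0.0083/0.9917 = 83/9917.
Likelihood ratio of a positive = 0.99/0.11 = 9.
Target posterior odds = 0.99/0.01 = 99.
Require 9ⁿ ≥ 99 ÷ (83/9917) = 981783/83.
9⁴ = 6561 falls short of 981783/83 but 9⁵ = 59049 reaches it, so n = 5.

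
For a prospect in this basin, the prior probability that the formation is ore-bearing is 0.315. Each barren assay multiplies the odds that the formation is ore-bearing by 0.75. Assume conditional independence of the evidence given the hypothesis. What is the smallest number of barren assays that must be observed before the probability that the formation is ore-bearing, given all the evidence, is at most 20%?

Prior odds = 0.315/0.685 = 63/137.
Likelihood ratio per barren assay = 0.75.
Target posterior odds = 0.2/0.8 = 0.25.
Require 0.75ⁿ ≤ 0.25 ÷ (63/137) = 137/252.
0.75² = 0.5625 is still above 137/252 but 0.75³ = 0.421875 is at or below it, so n = 3.

3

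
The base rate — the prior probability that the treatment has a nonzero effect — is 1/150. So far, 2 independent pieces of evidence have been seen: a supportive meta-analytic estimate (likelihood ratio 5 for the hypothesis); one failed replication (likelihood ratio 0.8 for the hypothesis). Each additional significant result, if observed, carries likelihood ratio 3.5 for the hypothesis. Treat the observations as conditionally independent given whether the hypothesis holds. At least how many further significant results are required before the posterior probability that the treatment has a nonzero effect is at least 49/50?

6

Prior odds = (1/150)/(149/150) = 1/149.
Combined Bayes factor of the evidence already in hand = 5 × 0.8 = 4.
Odds after that evidence = (1/149) × 4 = 4/149.
Target odds = 0.98/0.02 = 49.
Need 3.5ⁿ ≥ 49 ÷ (4/149) = 1825.25.
3.5⁵ = 525.21875 falls short of 1825.25 but 3.5⁶ = 1838.265625 reaches it, so n = 6.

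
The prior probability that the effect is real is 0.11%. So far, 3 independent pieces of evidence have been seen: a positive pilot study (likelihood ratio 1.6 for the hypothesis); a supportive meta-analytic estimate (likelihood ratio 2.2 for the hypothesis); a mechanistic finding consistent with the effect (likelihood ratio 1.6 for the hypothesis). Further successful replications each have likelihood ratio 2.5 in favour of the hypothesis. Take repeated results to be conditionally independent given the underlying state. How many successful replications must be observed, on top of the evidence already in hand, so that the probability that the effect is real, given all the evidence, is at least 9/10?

Prior odds = 0.0011/0.9989 = 11/9989.
Combined Bayes factor of the evidence already in hand = 1.6 × 2.2 × 1.6 = 5.632.
Odds after that evidence = (11/9989) × 5.632 = 7744/1248625.
Target odds = 0.9/0.1 = 9.
Need 2.5ⁿ ≥ 9 ÷ (7744/1248625) = 11237625/7744.
2.5⁷ = 610.3515625 falls short of 11237625/7744 but 2.5⁸ = 390625/256 reaches it, so n = 8.

8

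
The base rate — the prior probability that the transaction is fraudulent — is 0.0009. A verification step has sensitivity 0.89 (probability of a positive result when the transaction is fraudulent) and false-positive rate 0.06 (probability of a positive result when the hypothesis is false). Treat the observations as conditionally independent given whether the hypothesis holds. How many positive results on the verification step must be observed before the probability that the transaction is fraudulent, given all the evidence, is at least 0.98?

5

Prior odds = 0.0009/0.9991 = 9/9991.
Likelihood ratio of a positive result = 0.89/0.06 = 89/6.
Target odds: 0.98 ÷ 0.02 = 49.
Need (9/9991) × (89/6)ⁿ ≥ 49, i.e. (89/6)ⁿ ≥ 489559/9.
(89/6)⁴ = 62742241/1296 falls short of 489559/9 but (89/6)⁵ ≈718115 reaches it, so n = 5.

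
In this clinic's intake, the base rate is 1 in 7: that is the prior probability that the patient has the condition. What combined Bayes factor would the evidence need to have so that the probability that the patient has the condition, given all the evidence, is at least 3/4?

18

Prior odds = (1/7)/(6/7) = 1/6.
Target odds = 0.75/0.25 = 3.
Required Bayes factor = 3 ÷ (1/6) = 18.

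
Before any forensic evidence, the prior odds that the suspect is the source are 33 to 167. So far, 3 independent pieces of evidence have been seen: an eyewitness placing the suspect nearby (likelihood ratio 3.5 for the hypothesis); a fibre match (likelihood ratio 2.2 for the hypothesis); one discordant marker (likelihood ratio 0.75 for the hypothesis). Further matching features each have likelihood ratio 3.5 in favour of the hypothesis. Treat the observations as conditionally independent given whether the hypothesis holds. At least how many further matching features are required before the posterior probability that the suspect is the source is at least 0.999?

Prior odds = 33/167.
Combined Bayes factor of the evidence already in hand = 3.5 × 2.2 × 0.75 = 5.775.
Odds after that evidence = (33/167) × 5.775 = 7623/6680.
Target odds = 0.999/0.001 = 999.
Need 3.5ⁿ ≥ 999 ÷ (7623/6680) = 741480/847.
3.5⁵ = 525.21875 falls short of 741480/847 but 3.5⁶ = 1838.265625 reaches it, so n = 6.

6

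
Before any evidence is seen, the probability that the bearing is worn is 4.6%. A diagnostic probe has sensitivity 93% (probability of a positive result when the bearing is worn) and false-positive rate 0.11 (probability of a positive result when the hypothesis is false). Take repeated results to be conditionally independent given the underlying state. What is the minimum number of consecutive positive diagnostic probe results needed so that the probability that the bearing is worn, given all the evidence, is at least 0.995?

Prior odds = 0.046/0.954 = 23/477.
Likelihood ratio of a positive result = 0.93/0.11 = 93/11.
Target odds: 0.995 ÷ 0.005 = 199.
Need (23/477) × (93/11)ⁿ ≥ 199, i.e. (93/11)ⁿ ≥ 94923/23.
(93/11)³ = 804357/1331 falls short of 94923/23 but (93/11)⁴ = 74805201/14641 reaches it, so n = 4.

4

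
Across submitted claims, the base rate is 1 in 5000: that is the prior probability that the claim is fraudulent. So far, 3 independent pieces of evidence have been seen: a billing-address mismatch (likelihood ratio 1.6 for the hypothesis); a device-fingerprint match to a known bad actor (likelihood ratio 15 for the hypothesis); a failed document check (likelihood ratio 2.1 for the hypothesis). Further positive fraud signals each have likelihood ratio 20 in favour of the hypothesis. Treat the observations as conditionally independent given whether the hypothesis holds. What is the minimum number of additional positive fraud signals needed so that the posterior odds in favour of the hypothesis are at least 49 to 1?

Prior odds = 0.0002/0.9998 = 1/4999.
Combined Bayes factor of the evidence already in hand = 1.6 × 15 × 2.1 = 50.4.
Odds after that evidence = (1/4999) × 50.4 = 252/24995.
Target odds = 49.
Need 20ⁿ ≥ 49 ÷ (252/24995) = 174965/36.
20² = 400 falls short of 174965/36 but 20³ = 8000 reaches it, so n = 3.

3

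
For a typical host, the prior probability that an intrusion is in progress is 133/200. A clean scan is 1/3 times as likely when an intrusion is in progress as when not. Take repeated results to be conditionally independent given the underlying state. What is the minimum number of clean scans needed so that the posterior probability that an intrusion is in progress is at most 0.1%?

Prior odds = 0.665/0.335 = 133/67.
Likelihood ratio per clean scan = 1/3.
Target posterior odds = 0.001/0.999 = 1/999.
Need (133/67) × (1/3)ⁿ ≤ 1/999, i.e. (1/3)ⁿ ≤ 67/132867.
(1/3)⁶ = 1/729 is still above 67/132867 but (1/3)⁷ = 1/2187 is at or below it, so n = 7.

7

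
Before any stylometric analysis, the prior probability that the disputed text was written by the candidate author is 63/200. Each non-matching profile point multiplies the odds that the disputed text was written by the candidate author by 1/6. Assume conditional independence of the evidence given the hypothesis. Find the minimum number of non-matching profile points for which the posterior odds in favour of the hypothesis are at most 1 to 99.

3

Prior odds = 0.315/0.685 = 63/137.
Likelihood ratio per non-matching profile point = 1/6.
Target odds = 1/99.
Need (63/137) × (1/6)ⁿ ≤ 1/99, i.e. (1/6)ⁿ ≤ 137/6237.
(1/6)² = 1/36 is still above 137/6237 but (1/6)³ = 1/216 is at or below it, so n = 3.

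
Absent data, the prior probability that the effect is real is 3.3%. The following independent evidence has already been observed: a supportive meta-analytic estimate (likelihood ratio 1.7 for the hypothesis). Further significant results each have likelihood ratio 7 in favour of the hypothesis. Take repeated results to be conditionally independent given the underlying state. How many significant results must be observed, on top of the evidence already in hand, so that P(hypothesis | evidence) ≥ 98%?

4

Prior odds = 0.033/0.967 = 33/967.
Bayes factor of the evidence already in hand = 1.7.
Odds after that evidence = (33/967) × 1.7 = 561/9670.
Target odds = 0.98/0.02 = 49.
Need 7ⁿ ≥ 49 ÷ (561/9670) = 473830/561.
7³ = 343 falls short of 473830/561 but 7⁴ = 2401 reaches it, so n = 4.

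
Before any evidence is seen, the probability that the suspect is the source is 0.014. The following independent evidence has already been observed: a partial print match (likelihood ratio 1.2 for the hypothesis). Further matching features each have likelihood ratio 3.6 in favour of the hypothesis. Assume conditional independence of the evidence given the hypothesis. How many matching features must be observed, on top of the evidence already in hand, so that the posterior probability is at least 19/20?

6

Prior odds = 0.014/0.986 = 7/493.
Bayes factor of the evidence already in hand = 1.2.
Odds after that evidence = (7/493) × 1.2 = 42/2465.
Target odds = 0.95/0.05 = 19.
Need 3.6ⁿ ≥ 19 ÷ (42/2465) = 46835/42.
3.6⁵ = 604.66176 falls short of 46835/42 but 3.6⁶ = 34012224/15625 reaches it, so n = 6.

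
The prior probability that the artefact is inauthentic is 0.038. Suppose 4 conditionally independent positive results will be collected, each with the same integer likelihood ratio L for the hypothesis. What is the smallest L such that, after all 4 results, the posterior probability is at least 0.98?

Prior odds = 0.038/0.962 = 19/481.
Target odds = 0.98/0.02 = 49.
Need L⁴ ≥ 49 ÷ (19/481) = 23569/19.
5⁴ = 625 < 23569/19 ≤ 1296 = 6⁴, so L = 6.

6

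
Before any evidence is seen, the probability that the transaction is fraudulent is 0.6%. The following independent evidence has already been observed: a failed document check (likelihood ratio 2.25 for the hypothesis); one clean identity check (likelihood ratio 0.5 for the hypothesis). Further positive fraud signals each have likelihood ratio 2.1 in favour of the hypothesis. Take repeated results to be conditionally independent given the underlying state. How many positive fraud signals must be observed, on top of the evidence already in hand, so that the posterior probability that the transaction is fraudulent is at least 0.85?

10

Prior odds = 0.006/0.994 = 3/497.
Combined Bayes factor of the evidence already in hand = 2.25 × 0.5 = 1.125.
Odds after that evidence = (3/497) × 1.125 = 27/3976.
Target odds = 0.85/0.15 = 17/3.
Need 2.1ⁿ ≥ 17/3 ÷ (27/3976) = 67592/81.
2.1⁹ ≈794.28 falls short of 67592/81 but 2.1¹⁰ ≈1667.99 reaches it, so n = 10.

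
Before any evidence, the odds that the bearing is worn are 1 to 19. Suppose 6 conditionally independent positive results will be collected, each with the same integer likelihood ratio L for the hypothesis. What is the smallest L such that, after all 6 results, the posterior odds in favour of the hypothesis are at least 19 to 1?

3

Prior odds = 1/19.
Target odds = 19.
Need L⁶ ≥ 19 ÷ (1/19) = 361.
2⁶ = 64 < 361 ≤ 729 = 3⁶, so L = 3.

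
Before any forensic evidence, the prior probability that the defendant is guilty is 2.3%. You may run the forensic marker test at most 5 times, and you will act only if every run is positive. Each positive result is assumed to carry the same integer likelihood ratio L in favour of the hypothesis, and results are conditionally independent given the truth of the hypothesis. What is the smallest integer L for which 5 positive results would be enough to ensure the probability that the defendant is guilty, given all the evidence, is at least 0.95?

4

Prior odds = 0.023/0.977 = 23/977.
Target odds = 0.95/0.05 = 19.
Need L⁵ ≥ 19 ÷ (23/977) = 18563/23.
3⁵ = 243 < 18563/23 ≤ 1024 = 4⁵, so L = 4.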